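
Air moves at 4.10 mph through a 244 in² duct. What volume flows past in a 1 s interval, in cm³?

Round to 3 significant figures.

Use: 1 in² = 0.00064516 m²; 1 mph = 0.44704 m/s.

4.10 mph × 0.44704 = 1.83286 m/s
244 in² × 0.00064516 = 0.157419 m²
V = v × A × t = 1.83286 m/s × 0.157419 m² × 1 s = 0.288527 m³
0.288527 m³ ÷ (10⁻⁶ m³/cm³) = 288527 cm³

2.89×10⁵ cm³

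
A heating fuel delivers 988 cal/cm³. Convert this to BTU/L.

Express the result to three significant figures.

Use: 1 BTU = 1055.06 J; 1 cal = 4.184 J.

988 cal/cm³ × 4.184 J/cal ÷ 10⁻⁶ m³/cm³ = 4.13379×10⁹ J/m³
4.13379×10⁹ J/m³ ÷ 1055.06 J/BTU × 0.001 m³/L = 3918.06 BTU/L

3920 BTU/L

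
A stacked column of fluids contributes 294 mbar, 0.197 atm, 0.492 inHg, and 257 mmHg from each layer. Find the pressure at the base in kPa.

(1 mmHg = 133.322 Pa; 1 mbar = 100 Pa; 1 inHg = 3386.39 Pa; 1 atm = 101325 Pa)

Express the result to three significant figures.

294 mbar × 100 = 29400 Pa
0.197 atm × 101325 = 19961 Pa
0.492 inHg × 3386.39 = 1666.1 Pa
257 mmHg × 133.322 = 34263.8 Pa
Combined: 29400 + 19961 + 1666.1 + 34263.8 = 85290.9 Pa
In kPa: 85290.9 / 1000 = 85.2909 kPa

85.3 kPa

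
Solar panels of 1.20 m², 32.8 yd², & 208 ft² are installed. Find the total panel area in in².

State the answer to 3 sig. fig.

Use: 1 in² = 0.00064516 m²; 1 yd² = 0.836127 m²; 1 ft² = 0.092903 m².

1.20 m² (already m²)
32.8 yd² × 0.836127 = 27.425 m²
208 ft² × 0.092903 = 19.3238 m²
Combined: 1.2 + 27.425 + 19.3238 = 47.9488 m²
In in²: 47.9488 / 0.00064516 = 74320.8 in²

7.43×10⁴ in²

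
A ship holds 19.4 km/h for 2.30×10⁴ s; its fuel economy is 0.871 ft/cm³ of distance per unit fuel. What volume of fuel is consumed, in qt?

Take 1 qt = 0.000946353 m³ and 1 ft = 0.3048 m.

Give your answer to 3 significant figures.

19.4 km/h → 5.38889 m/s
d = v × t = 5.38889 × 23000 = 123944 m
0.871 ft/cm³ → 265481 m/m³
V = d / (distance per unit fuel) = 123944 / 265481 = 0.466866 m³
In qt: 0.466866 / 0.000946353 = 493.332 qt

493 qt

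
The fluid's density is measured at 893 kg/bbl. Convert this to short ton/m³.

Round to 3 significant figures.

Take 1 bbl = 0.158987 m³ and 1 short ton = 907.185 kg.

893 kg/bbl ÷ 0.158987 m³/bbl = 5616.81 kg/m³
5616.81 kg/m³ ÷ 907.185 kg/short ton = 6.19147 short ton/m³

6.19 short ton/m³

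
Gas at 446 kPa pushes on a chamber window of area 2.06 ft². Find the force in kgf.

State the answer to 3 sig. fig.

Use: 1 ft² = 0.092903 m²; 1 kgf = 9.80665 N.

8700 kgf

446 kPa × 1000 → 446000 Pa
2.06 ft² × 0.092903 → 0.19138 m²
F = P × A = 446000 Pa × 0.19138 m² = 85355.5 N
85355.5 N ÷ (9.80665 N/kgf) = 8703.84 kgf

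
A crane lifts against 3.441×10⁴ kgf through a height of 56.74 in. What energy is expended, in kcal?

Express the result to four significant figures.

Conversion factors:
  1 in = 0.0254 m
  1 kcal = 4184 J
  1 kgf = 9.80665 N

3.441×10⁴ kgf × 9.80665 → 337447 N
56.74 in × 0.0254 → 1.4412 m
W = F × d = 337447 N × 1.4412 m = 486329 J
486329 J ÷ (4184 J/kcal) = 116.235 kcal

116.2 kcal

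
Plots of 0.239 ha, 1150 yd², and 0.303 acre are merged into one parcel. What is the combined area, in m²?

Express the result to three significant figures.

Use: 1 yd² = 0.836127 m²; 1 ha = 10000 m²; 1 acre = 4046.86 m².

4580 m²

0.239 ha × 10000 = 2390 m²
1150 yd² × 0.836127 = 961.546 m²
0.303 acre × 4046.86 = 1226.2 m²
Sum: 2390 + 961.546 + 1226.2 = 4577.75 m²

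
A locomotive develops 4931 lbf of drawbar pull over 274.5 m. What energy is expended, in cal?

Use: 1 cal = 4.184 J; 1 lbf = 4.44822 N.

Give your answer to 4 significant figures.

1.439×10⁶ cal

4931 lbf × 4.44822 → 21934.2 N
W = F × d = 21934.2 N × 274.5 m = 6.02094×10⁶ J
6.02094×10⁶ J ÷ (4.184 J/cal) = 1.43904×10⁶ cal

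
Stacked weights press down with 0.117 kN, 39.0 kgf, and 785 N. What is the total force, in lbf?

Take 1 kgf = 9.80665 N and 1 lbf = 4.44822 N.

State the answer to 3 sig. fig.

0.117 kN × 1000 → 117 N
39.0 kgf × 9.80665 → 382.459 N
785 N (already N)
Combined: 117 + 382.459 + 785 = 1284.46 N
In lbf: 1284.46 / 4.44822 = 288.758 lbf

289 lbf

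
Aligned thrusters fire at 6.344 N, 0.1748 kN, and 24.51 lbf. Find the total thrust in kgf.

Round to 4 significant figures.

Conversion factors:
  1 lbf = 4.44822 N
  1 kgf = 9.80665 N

29.59 kgf

6.344 N (already N)
0.1748 kN × 1000 = 174.8 N
24.51 lbf × 4.44822 = 109.026 N
Sum: 6.344 + 174.8 + 109.026 = 290.17 N
In kgf: 290.17 / 9.80665 = 29.5891 kgf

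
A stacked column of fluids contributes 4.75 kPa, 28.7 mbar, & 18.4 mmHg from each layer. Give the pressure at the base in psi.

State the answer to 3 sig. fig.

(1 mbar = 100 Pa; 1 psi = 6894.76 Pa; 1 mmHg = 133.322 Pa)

1.46 psi

4.75 kPa × 1000 = 4750 Pa
28.7 mbar × 100 = 2870 Pa
18.4 mmHg × 133.322 = 2453.12 Pa
Sum: 4750 + 2870 + 2453.12 = 10073.1 Pa
In psi: 10073.1 / 6894.76 = 1.46098 psi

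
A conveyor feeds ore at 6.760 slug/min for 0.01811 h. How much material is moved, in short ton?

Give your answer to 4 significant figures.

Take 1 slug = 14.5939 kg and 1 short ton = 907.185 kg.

0.1182 short ton

6.760 slug/min → 1.64425 kg/s
0.01811 h → 65.196 s
m = ṁ × t = 1.64425 × 65.196 = 107.199 kg
In short ton: 107.199 / 907.185 = 0.118167 short ton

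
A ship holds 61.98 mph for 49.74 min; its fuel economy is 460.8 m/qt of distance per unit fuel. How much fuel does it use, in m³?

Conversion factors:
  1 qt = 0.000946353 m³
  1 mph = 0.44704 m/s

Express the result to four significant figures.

0.1698 m³

61.98 mph → 27.7075 m/s
49.74 min → 2984.4 s
d = v × t = 27.7075 × 2984.4 = 82690.3 m
460.8 m/qt → 486922 m/m³
V = d / (distance per unit fuel) = 82690.3 / 486922 = 0.169822 m³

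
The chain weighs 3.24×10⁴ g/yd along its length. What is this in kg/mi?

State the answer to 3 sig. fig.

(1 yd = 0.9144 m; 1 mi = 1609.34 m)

3.24×10⁴ g/yd × 0.001 kg/g ÷ 0.9144 m/yd = 35.4331 kg/m
35.4331 kg/m × 1609.34 m/mi = 57023.9 kg/mi

5.70×10⁴ kg/mi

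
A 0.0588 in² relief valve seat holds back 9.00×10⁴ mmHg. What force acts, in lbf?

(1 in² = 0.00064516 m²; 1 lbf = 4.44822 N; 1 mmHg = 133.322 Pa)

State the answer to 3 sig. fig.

9.00×10⁴ mmHg × 133.322 = 1.1999×10⁷ Pa
0.0588 in² × 0.00064516 = 3.79354×10⁻⁵ m²
F = P × A = 1.1999×10⁷ Pa × 3.79354×10⁻⁵ m² = 455.187 N
455.187 N ÷ (4.44822 N/lbf) = 102.33 lbf

102 lbf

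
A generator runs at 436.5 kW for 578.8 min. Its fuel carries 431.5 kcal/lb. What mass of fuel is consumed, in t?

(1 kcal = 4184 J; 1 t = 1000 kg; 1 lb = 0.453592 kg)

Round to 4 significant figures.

3.809 t

436.5 kW → 436500 W
578.8 min → 34728 s
E = P × t = 436500 × 34728 = 1.51588×10¹⁰ J
431.5 kcal/lb → 3.98022×10⁶ J/kg
m = E / e_s = 1.51588×10¹⁰ / 3.98022×10⁶ = 3808.53 kg
In t: 3808.53 / 1000 = 3.80853 t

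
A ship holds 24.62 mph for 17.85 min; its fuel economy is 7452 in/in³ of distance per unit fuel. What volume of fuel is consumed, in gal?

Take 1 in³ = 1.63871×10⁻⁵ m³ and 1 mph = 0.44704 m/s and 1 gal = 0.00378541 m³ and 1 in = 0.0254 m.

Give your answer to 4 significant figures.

24.62 mph → 11.0061 m/s
17.85 min → 1071 s
d = v × t = 11.0061 × 1071 = 11787.5 m
7452 in/in³ → 1.15506×10⁷ m/m³
V = d / (distance per unit fuel) = 11787.5 / 1.15506×10⁷ = 0.00102051 m³
In gal: 0.00102051 / 0.00378541 = 0.26959 gal

0.2696 gal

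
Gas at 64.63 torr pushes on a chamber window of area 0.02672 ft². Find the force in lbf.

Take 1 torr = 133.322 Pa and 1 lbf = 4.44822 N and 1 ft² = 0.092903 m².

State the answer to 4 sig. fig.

64.63 torr × 133.322 = 8616.6 Pa
0.02672 ft² × 0.092903 = 0.00248237 m²
F = P × A = 8616.6 Pa × 0.00248237 m² = 21.3896 N
21.3896 N ÷ (4.44822 N/lbf) = 4.80858 lbf

4.809 lbf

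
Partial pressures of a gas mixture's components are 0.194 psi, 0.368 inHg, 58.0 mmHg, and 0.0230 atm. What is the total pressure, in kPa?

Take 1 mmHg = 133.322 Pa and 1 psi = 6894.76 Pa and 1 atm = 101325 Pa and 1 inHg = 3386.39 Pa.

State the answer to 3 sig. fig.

12.6 kPa

0.194 psi × 6894.76 = 1337.58 Pa
0.368 inHg × 3386.39 = 1246.19 Pa
58.0 mmHg × 133.322 = 7732.68 Pa
0.0230 atm × 101325 = 2330.48 Pa
Sum: 1337.58 + 1246.19 + 7732.68 + 2330.48 = 12646.9 Pa
In kPa: 12646.9 / 1000 = 12.6469 kPa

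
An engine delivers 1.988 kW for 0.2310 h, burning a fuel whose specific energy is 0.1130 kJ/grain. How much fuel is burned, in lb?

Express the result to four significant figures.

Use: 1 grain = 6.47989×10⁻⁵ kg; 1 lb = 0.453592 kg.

2.090 lb

1.988 kW → 1988 W
0.2310 h → 831.6 s
E = P × t = 1988 × 831.6 = 1.65322×10⁶ J
0.1130 kJ/grain → 1.74386×10⁶ J/kg
m = E / e_s = 1.65322×10⁶ / 1.74386×10⁶ = 0.948023 kg
In lb: 0.948023 / 0.453592 = 2.09003 lb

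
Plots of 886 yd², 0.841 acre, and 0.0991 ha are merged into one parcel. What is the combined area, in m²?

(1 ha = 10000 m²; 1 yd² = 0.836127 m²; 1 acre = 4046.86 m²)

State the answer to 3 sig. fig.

5140 m²

886 yd² × 0.836127 → 740.809 m²
0.841 acre × 4046.86 → 3403.41 m²
0.0991 ha × 10000 → 991 m²
Combined: 740.809 + 3403.41 + 991 = 5135.22 m²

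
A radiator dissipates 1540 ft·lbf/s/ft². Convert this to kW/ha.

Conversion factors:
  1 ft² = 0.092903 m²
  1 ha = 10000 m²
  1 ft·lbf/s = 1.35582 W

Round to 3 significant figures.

1540 ft·lbf/s/ft² × 1.35582 W/ft·lbf/s ÷ 0.092903 m²/ft² = 22474.7 W/m²
22474.7 W/m² ÷ 1000 W/kW × 10000 m²/ha = 224747 kW/ha

2.25×10⁵ kW/ha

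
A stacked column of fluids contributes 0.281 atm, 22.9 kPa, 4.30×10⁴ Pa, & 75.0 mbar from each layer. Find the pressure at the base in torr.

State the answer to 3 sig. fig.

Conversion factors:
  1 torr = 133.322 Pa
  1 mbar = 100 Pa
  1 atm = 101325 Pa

0.281 atm × 101325 = 28472.3 Pa
22.9 kPa × 1000 = 22900 Pa
4.30×10⁴ Pa (already Pa)
75.0 mbar × 100 = 7500 Pa
Sum: 28472.3 + 22900 + 43000 + 7500 = 101872 Pa
In torr: 101872 / 133.322 = 764.105 torr

764 torr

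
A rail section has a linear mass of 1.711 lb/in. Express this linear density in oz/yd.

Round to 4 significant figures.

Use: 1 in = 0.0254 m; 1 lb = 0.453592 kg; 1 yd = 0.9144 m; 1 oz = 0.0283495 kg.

985.5 oz/yd

1.711 lb/in × 0.453592 kg/lb ÷ 0.0254 m/in = 30.555 kg/m
30.555 kg/m ÷ 0.0283495 kg/oz × 0.9144 m/yd = 985.537 oz/yd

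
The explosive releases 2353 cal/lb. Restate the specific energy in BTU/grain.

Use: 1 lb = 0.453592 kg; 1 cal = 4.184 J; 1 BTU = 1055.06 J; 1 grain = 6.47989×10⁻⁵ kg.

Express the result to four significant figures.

2353 cal/lb × 4.184 J/cal ÷ 0.453592 kg/lb = 21704.4 J/kg
21704.4 J/kg ÷ 1055.06 J/BTU × 6.47989×10⁻⁵ kg/grain = 0.00133302 BTU/grain

0.001333 BTU/grain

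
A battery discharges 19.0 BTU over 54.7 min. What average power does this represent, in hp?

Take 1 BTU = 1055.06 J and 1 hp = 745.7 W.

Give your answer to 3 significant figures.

0.00819 hp

19.0 BTU × 1055.06 → 20046.1 J
54.7 min × 60 → 3282 s
P = E / t = 20046.1 J / 3282 s = 6.10789 W
6.10789 W ÷ (745.7 W/hp) = 0.00819081 hp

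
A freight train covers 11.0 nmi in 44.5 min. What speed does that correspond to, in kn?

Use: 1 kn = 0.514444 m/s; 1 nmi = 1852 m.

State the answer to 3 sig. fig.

14.8 kn

11.0 nmi × 1852 → 20372 m
44.5 min × 60 → 2670 s
v = d / t = 20372 m / 2670 s = 7.62996 m/s
7.62996 m/s ÷ (0.514444 m/s/kn) = 14.8315 kn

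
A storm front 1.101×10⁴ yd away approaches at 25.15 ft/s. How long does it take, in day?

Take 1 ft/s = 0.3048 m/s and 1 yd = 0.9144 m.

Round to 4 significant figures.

1.101×10⁴ yd × 0.9144 → 10067.5 m
25.15 ft/s × 0.3048 → 7.66572 m/s
t = d / v = 10067.5 m / 7.66572 m/s = 1313.31 s
1313.31 s ÷ (86400 s/day) = 0.0152003 day

0.01520 day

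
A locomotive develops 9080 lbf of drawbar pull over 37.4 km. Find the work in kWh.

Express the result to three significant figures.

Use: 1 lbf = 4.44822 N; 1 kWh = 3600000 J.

420 kWh

9080 lbf × 4.44822 = 40389.8 N
37.4 km × 1000 = 37400 m
W = F × d = 40389.8 N × 37400 m = 1.51058×10⁹ J
1.51058×10⁹ J ÷ (3600000 J/kWh) = 419.606 kWh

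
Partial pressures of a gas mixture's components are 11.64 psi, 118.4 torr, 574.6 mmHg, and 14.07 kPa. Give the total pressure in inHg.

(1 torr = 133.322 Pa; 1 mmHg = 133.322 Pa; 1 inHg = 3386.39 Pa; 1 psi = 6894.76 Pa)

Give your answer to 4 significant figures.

55.14 inHg

11.64 psi × 6894.76 → 80255 Pa
118.4 torr × 133.322 → 15785.3 Pa
574.6 mmHg × 133.322 → 76606.8 Pa
14.07 kPa × 1000 → 14070 Pa
Combined: 80255 + 15785.3 + 76606.8 + 14070 = 186717 Pa
In inHg: 186717 / 3386.39 = 55.1375 inHg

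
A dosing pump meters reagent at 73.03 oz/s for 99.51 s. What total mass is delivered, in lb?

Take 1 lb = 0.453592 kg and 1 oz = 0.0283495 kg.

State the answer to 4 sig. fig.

454.2 lb

73.03 oz/s → 2.07036 kg/s
m = ṁ × t = 2.07036 × 99.51 = 206.022 kg
In lb: 206.022 / 0.453592 = 454.201 lb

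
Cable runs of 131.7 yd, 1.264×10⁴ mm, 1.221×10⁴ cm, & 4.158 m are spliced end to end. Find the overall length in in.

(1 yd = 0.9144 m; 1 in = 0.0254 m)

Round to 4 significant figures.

131.7 yd × 0.9144 → 120.426 m
1.264×10⁴ mm × 0.001 → 12.64 m
1.221×10⁴ cm × 0.01 → 122.1 m
4.158 m (already m)
Combined: 120.426 + 12.64 + 122.1 + 4.158 = 259.324 m
In in: 259.324 / 0.0254 = 10209.6 in

1.021×10⁴ in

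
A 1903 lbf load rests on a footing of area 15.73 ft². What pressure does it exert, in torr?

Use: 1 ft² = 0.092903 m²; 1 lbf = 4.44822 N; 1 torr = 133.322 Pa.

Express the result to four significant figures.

43.45 torr

1903 lbf × 4.44822 = 8464.96 N
15.73 ft² × 0.092903 = 1.46136 m²
P = F / A = 8464.96 N / 1.46136 m² = 5792.52 Pa
5792.52 Pa ÷ (133.322 Pa/torr) = 43.4476 torr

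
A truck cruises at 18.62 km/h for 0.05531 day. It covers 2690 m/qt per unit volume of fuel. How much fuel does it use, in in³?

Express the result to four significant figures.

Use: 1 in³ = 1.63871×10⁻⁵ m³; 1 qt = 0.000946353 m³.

530.6 in³

18.62 km/h → 5.17222 m/s
0.05531 day → 4778.78 s
d = v × t = 5.17222 × 4778.78 = 24716.9 m
2690 m/qt → 2.84249×10⁶ m/m³
V = d / (distance per unit fuel) = 24716.9 / 2.84249×10⁶ = 0.00869551 m³
In in³: 0.00869551 / 1.63871×10⁻⁵ = 530.631 in³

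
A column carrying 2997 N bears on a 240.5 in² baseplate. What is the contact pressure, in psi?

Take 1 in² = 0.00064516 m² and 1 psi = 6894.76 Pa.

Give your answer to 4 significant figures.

240.5 in² × 0.00064516 = 0.155161 m²
P = F / A = 2997 N / 0.155161 m² = 19315.4 Pa
19315.4 Pa ÷ (6894.76 Pa/psi) = 2.80146 psi

2.801 psi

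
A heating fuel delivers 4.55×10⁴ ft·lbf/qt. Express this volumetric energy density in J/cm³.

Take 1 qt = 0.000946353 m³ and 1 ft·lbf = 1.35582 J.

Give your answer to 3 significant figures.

65.2 J/cm³

4.55×10⁴ ft·lbf/qt × 1.35582 J/ft·lbf ÷ 0.000946353 m³/qt = 6.51869×10⁷ J/m³
6.51869×10⁷ J/m³ × 10⁻⁶ m³/cm³ = 65.1869 J/cm³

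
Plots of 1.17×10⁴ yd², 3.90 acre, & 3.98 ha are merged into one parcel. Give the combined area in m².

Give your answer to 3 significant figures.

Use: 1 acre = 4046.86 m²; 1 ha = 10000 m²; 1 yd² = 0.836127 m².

1.17×10⁴ yd² × 0.836127 = 9782.69 m²
3.90 acre × 4046.86 = 15782.8 m²
3.98 ha × 10000 = 39800 m²
Combined: 9782.69 + 15782.8 + 39800 = 65365.5 m²

6.54×10⁴ m²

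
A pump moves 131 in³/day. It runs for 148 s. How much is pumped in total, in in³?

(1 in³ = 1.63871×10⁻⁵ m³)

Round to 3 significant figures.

131 in³/day → 2.48462×10⁻⁸ m³/s
V = Q × t = 2.48462×10⁻⁸ × 148 = 3.67724×10⁻⁶ m³
In in³: 3.67724×10⁻⁶ / 1.63871×10⁻⁵ = 0.224398 in³

0.224 in³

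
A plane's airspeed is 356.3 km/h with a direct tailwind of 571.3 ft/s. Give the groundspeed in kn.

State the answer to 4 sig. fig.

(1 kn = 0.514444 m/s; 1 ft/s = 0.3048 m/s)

356.3 km/h × (1/3.6) = 98.9722 m/s
571.3 ft/s × 0.3048 = 174.132 m/s
Total: 98.9722 + 174.132 = 273.104 m/s
In kn: 273.104 / 0.514444 = 530.872 kn

530.9 kn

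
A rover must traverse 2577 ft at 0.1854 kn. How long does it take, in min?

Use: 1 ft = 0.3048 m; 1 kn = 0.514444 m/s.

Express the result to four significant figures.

2577 ft × 0.3048 → 785.47 m
0.1854 kn × 0.514444 → 0.0953779 m/s
t = d / v = 785.47 m / 0.0953779 m/s = 8235.35 s
8235.35 s ÷ (60 s/min) = 137.256 min

137.3 min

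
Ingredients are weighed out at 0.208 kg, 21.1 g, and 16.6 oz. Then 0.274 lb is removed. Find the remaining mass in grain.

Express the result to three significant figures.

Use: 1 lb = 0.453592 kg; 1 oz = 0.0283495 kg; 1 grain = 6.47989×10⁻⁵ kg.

8880 grain

0.208 kg (already kg)
21.1 g × 0.001 = 0.0211 kg
16.6 oz × 0.0283495 = 0.470602 kg
0.274 lb × 0.453592 = 0.124284 kg
Sum: 0.208 + 0.0211 + 0.470602 − 0.124284 = 0.575418 kg
In grain: 0.575418 / 6.47989×10⁻⁵ = 8880.06 grain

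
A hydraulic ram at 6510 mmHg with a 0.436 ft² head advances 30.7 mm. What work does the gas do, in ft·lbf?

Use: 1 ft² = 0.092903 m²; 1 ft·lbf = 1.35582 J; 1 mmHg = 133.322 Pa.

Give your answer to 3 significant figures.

796 ft·lbf

6510 mmHg → 867926 Pa
0.436 ft² → 0.0405057 m²
F = P × A = 867926 × 0.0405057 = 35156 N
30.7 mm → 0.0307 m
W = F × d = 35156 × 0.0307 = 1079.29 J
In ft·lbf: 1079.29 / 1.35582 = 796.042 ft·lbf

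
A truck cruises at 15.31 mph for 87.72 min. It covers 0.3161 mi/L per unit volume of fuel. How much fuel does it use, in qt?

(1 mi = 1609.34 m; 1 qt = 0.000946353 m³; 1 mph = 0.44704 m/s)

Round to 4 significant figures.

74.82 qt

15.31 mph → 6.84418 m/s
87.72 min → 5263.2 s
d = v × t = 6.84418 × 5263.2 = 36022.3 m
0.3161 mi/L → 508712 m/m³
V = d / (distance per unit fuel) = 36022.3 / 508712 = 0.0708108 m³
In qt: 0.0708108 / 0.000946353 = 74.8249 qt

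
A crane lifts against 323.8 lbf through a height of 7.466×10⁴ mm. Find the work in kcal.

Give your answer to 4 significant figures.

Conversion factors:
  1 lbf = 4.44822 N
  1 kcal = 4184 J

323.8 lbf × 4.44822 → 1440.33 N
7.466×10⁴ mm × 0.001 → 74.66 m
W = F × d = 1440.33 N × 74.66 m = 107535 J
107535 J ÷ (4184 J/kcal) = 25.7015 kcal

25.70 kcal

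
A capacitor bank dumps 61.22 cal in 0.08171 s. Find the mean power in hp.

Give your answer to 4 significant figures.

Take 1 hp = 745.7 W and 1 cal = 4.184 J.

4.204 hp

61.22 cal × 4.184 → 256.144 J
P = E / t = 256.144 J / 0.08171 s = 3134.79 W
3134.79 W ÷ (745.7 W/hp) = 4.20382 hp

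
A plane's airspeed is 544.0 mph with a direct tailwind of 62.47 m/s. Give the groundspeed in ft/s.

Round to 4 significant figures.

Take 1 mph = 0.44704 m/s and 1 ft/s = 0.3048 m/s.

1003 ft/s

544.0 mph × 0.44704 = 243.19 m/s
62.47 m/s (already m/s)
Total: 243.19 + 62.47 = 305.66 m/s
In ft/s: 305.66 / 0.3048 = 1002.82 ft/s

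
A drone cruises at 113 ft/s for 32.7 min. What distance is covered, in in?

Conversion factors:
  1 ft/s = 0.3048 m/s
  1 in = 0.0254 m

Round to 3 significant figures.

113 ft/s × 0.3048 → 34.4424 m/s
32.7 min × 60 → 1962 s
d = v × t = 34.4424 m/s × 1962 s = 67576 m
67576 m ÷ (0.0254 m/in) = 2.66047×10⁶ in

2.66×10⁶ in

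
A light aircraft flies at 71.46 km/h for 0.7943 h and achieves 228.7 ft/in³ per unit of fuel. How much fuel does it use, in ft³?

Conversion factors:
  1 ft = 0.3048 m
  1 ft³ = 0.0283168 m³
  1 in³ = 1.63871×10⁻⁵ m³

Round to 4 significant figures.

0.4712 ft³

71.46 km/h → 19.85 m/s
0.7943 h → 2859.48 s
d = v × t = 19.85 × 2859.48 = 56760.7 m
228.7 ft/in³ → 4.25382×10⁶ m/m³
V = d / (distance per unit fuel) = 56760.7 / 4.25382×10⁶ = 0.0133435 m³
In ft³: 0.0133435 / 0.0283168 = 0.471222 ft³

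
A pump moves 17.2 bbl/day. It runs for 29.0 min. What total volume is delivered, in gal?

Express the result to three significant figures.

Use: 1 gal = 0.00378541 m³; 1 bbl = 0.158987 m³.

17.2 bbl/day → 3.16502×10⁻⁵ m³/s
29.0 min → 1740 s
V = Q × t = 3.16502×10⁻⁵ × 1740 = 0.0550713 m³
In gal: 0.0550713 / 0.00378541 = 14.5483 gal

14.5 gal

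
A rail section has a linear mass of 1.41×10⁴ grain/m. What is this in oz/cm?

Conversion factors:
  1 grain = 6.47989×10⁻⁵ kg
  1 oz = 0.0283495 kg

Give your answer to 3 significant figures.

1.41×10⁴ grain/m × 6.47989×10⁻⁵ kg/grain = 0.913664 kg/m
0.913664 kg/m ÷ 0.0283495 kg/oz × 0.01 m/cm = 0.322286 oz/cm

0.322 oz/cm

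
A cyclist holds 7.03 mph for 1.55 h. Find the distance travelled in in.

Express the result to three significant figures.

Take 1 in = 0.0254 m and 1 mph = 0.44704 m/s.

7.03 mph × 0.44704 → 3.14269 m/s
1.55 h × 3600 → 5580 s
d = v × t = 3.14269 m/s × 5580 s = 17536.2 m
17536.2 m ÷ (0.0254 m/in) = 690402 in

6.90×10⁵ in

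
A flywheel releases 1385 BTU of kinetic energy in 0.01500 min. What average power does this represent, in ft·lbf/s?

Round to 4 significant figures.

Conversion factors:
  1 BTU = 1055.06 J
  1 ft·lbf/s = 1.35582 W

1.198×10⁶ ft·lbf/s

1385 BTU × 1055.06 → 1.46126×10⁶ J
0.01500 min × 60 → 0.9 s
P = E / t = 1.46126×10⁶ J / 0.9 s = 1.62362×10⁶ W
1.62362×10⁶ W ÷ (1.35582 W/ft·lbf/s) = 1.19752×10⁶ ft·lbf/s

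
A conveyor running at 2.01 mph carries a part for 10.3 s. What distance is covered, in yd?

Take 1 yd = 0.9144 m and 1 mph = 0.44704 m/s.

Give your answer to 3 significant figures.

2.01 mph × 0.44704 = 0.89855 m/s
d = v × t = 0.89855 m/s × 10.3 s = 9.25506 m
9.25506 m ÷ (0.9144 m/yd) = 10.1215 yd

10.1 yd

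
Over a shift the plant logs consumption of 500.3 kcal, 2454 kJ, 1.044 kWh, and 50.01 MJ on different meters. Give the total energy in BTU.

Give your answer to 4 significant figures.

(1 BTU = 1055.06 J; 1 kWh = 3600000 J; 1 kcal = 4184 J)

5.527×10⁴ BTU

500.3 kcal × 4184 = 2.09326×10⁶ J
2454 kJ × 1000 = 2.454×10⁶ J
1.044 kWh × 3600000 = 3.7584×10⁶ J
50.01 MJ × 1000000 = 5.001×10⁷ J
Combined: 2.09326×10⁶ + 2.454×10⁶ + 3.7584×10⁶ + 5.001×10⁷ = 5.83157×10⁷ J
In BTU: 5.83157×10⁷ / 1055.06 = 55272.4 BTU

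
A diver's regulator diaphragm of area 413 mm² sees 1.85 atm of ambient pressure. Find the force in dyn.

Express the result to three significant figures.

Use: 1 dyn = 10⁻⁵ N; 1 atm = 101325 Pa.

7.74×10⁶ dyn

1.85 atm × 101325 = 187451 Pa
413 mm² × 10⁻⁶ = 4.13×10⁻⁴ m²
F = P × A = 187451 Pa × 4.13×10⁻⁴ m² = 77.4173 N
77.4173 N ÷ (10⁻⁵ N/dyn) = 7.74173×10⁶ dyn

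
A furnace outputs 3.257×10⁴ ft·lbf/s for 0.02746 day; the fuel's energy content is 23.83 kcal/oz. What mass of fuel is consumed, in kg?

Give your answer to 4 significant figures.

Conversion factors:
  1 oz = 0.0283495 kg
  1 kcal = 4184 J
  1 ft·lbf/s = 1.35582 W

29.79 kg

3.257×10⁴ ft·lbf/s → 44159.1 W
0.02746 day → 2372.54 s
E = P × t = 44159.1 × 2372.54 = 1.04769×10⁸ J
23.83 kcal/oz → 3.51698×10⁶ J/kg
m = E / e_s = 1.04769×10⁸ / 3.51698×10⁶ = 29.7895 kg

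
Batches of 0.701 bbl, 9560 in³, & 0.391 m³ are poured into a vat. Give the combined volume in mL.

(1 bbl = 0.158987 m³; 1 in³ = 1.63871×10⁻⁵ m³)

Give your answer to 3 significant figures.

0.701 bbl × 0.158987 = 0.11145 m³
9560 in³ × 1.63871×10⁻⁵ = 0.156661 m³
0.391 m³ (already m³)
Combined: 0.11145 + 0.156661 + 0.391 = 0.659111 m³
In mL: 0.659111 / 10⁻⁶ = 659111 mL

6.59×10⁵ mL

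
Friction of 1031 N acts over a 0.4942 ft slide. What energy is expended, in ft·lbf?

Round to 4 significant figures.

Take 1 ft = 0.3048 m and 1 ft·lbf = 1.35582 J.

0.4942 ft × 0.3048 → 0.150632 m
W = F × d = 1031 N × 0.150632 m = 155.302 J
155.302 J ÷ (1.35582 J/ft·lbf) = 114.545 ft·lbf

114.5 ft·lbf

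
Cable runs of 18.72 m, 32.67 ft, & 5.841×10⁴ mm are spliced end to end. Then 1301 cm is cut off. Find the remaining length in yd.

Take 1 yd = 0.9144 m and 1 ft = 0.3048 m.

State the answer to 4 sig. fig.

18.72 m (already m)
32.67 ft × 0.3048 = 9.95782 m
5.841×10⁴ mm × 0.001 = 58.41 m
1301 cm × 0.01 = 13.01 m
Result: 18.72 + 9.95782 + 58.41 − 13.01 = 74.0778 m
In yd: 74.0778 / 0.9144 = 81.0125 yd

81.01 yd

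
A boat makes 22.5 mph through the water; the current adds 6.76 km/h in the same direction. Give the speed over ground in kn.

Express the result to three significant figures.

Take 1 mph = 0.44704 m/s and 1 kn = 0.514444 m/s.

23.2 kn

22.5 mph × 0.44704 = 10.0584 m/s
6.76 km/h × (1/3.6) = 1.87778 m/s
Total: 10.0584 + 1.87778 = 11.9362 m/s
In kn: 11.9362 / 0.514444 = 23.2021 kn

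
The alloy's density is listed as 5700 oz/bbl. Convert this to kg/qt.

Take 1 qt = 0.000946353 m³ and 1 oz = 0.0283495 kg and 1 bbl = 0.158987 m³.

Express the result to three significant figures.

0.962 kg/qt

5700 oz/bbl × 0.0283495 kg/oz ÷ 0.158987 m³/bbl = 1016.39 kg/m³
1016.39 kg/m³ × 0.000946353 m³/qt = 0.961864 kg/qt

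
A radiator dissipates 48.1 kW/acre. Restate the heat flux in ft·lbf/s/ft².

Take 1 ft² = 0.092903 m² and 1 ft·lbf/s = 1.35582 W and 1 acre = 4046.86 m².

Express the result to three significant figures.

0.814 ft·lbf/s/ft²

48.1 kW/acre × 1000 W/kW ÷ 4046.86 m²/acre = 11.8858 W/m²
11.8858 W/m² ÷ 1.35582 W/ft·lbf/s × 0.092903 m²/ft² = 0.814434 ft·lbf/s/ft²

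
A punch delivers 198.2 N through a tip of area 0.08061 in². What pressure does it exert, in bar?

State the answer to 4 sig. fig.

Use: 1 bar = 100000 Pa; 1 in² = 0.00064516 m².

0.08061 in² × 0.00064516 → 5.20063×10⁻⁵ m²
P = F / A = 198.2 N / 5.20063×10⁻⁵ m² = 3.81108×10⁶ Pa
3.81108×10⁶ Pa ÷ (100000 Pa/bar) = 38.1108 bar

38.11 bar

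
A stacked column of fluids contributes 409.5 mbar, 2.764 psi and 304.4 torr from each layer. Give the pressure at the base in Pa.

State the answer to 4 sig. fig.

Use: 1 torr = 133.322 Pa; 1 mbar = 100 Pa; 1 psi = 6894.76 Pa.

409.5 mbar × 100 = 40950 Pa
2.764 psi × 6894.76 = 19057.1 Pa
304.4 torr × 133.322 = 40583.2 Pa
Total: 40950 + 19057.1 + 40583.2 = 100590 Pa

1.006×10⁵ Pa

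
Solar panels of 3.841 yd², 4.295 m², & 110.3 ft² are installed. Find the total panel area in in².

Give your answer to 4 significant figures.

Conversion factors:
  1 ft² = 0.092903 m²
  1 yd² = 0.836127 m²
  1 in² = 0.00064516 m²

3.841 yd² × 0.836127 = 3.21156 m²
4.295 m² (already m²)
110.3 ft² × 0.092903 = 10.2472 m²
Combined: 3.21156 + 4.295 + 10.2472 = 17.7538 m²
In in²: 17.7538 / 0.00064516 = 27518.4 in²

2.752×10⁴ in²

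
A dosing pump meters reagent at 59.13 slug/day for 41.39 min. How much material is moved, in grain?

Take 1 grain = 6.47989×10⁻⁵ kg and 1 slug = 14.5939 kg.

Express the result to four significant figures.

59.13 slug/day → 0.0099877 kg/s
41.39 min → 2483.4 s
m = ṁ × t = 0.0099877 × 2483.4 = 24.8035 kg
In grain: 24.8035 / 6.47989×10⁻⁵ = 382777 grain

3.828×10⁵ grain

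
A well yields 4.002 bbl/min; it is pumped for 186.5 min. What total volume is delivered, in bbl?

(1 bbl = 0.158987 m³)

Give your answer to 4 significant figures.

746.4 bbl

4.002 bbl/min → 0.0106044 m³/s
186.5 min → 11190 s
V = Q × t = 0.0106044 × 11190 = 118.663 m³
In bbl: 118.663 / 0.158987 = 746.369 bbl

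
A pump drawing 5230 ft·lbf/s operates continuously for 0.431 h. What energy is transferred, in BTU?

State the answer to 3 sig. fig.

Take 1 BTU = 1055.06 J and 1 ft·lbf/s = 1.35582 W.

5230 ft·lbf/s × 1.35582 = 7090.94 W
0.431 h × 3600 = 1551.6 s
E = P × t = 7090.94 W × 1551.6 s = 1.10023×10⁷ J
1.10023×10⁷ J ÷ (1055.06 J/BTU) = 10428.1 BTU

1.04×10⁴ BTU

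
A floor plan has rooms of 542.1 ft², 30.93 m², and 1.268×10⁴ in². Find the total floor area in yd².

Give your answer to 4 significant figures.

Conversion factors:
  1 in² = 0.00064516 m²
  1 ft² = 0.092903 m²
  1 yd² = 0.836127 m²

107.0 yd²

542.1 ft² × 0.092903 → 50.3627 m²
30.93 m² (already m²)
1.268×10⁴ in² × 0.00064516 → 8.18063 m²
Combined: 50.3627 + 30.93 + 8.18063 = 89.4733 m²
In yd²: 89.4733 / 0.836127 = 107.009 yd²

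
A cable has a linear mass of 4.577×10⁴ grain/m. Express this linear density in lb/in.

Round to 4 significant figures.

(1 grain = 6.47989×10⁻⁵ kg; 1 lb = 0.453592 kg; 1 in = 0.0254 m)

0.1661 lb/in

4.577×10⁴ grain/m × 6.47989×10⁻⁵ kg/grain = 2.96585 kg/m
2.96585 kg/m ÷ 0.453592 kg/lb × 0.0254 m/in = 0.16608 lb/in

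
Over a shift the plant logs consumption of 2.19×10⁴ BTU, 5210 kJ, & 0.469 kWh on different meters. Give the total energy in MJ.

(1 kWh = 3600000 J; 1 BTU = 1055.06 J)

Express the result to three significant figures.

2.19×10⁴ BTU × 1055.06 = 2.31058×10⁷ J
5210 kJ × 1000 = 5.21×10⁶ J
0.469 kWh × 3600000 = 1.6884×10⁶ J
Sum: 2.31058×10⁷ + 5.21×10⁶ + 1.6884×10⁶ = 3.00042×10⁷ J
In MJ: 3.00042×10⁷ / 1000000 = 30.0042 MJ

30.0 MJ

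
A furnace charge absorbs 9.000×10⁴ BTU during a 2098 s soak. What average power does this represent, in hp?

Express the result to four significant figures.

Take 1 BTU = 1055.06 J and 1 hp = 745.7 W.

60.69 hp

9.000×10⁴ BTU × 1055.06 = 9.49554×10⁷ J
P = E / t = 9.49554×10⁷ J / 2098 s = 45260 W
45260 W ÷ (745.7 W/hp) = 60.6946 hp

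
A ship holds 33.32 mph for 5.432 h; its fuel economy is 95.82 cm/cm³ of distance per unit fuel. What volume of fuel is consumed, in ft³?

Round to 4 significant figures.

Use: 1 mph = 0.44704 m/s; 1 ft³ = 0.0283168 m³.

10.74 ft³

33.32 mph → 14.8954 m/s
5.432 h → 19555.2 s
d = v × t = 14.8954 × 19555.2 = 291283 m
95.82 cm/cm³ → 958200 m/m³
V = d / (distance per unit fuel) = 291283 / 958200 = 0.30399 m³
In ft³: 0.30399 / 0.0283168 = 10.7353 ft³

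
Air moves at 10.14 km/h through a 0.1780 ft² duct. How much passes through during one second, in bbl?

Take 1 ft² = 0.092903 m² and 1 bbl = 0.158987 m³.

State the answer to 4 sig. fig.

0.2930 bbl

10.14 km/h × (1/3.6) = 2.81667 m/s
0.1780 ft² × 0.092903 = 0.0165367 m²
V = v × A × t = 2.81667 m/s × 0.0165367 m² × 1 s = 0.0465784 m³
0.0465784 m³ ÷ (0.158987 m³/bbl) = 0.29297 bbl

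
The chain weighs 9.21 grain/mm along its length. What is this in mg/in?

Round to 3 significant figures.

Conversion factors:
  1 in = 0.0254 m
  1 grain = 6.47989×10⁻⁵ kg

1.52×10⁴ mg/in

9.21 grain/mm × 6.47989×10⁻⁵ kg/grain ÷ 0.001 m/mm = 0.596798 kg/m
0.596798 kg/m ÷ 10⁻⁶ kg/mg × 0.0254 m/in = 15158.7 mg/in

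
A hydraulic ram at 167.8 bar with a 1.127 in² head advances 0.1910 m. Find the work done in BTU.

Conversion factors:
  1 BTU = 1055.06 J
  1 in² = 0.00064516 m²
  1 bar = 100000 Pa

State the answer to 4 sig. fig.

167.8 bar → 1.678×10⁷ Pa
1.127 in² → 7.27095×10⁻⁴ m²
F = P × A = 1.678×10⁷ × 7.27095×10⁻⁴ = 12200.7 N
W = F × d = 12200.7 × 0.191 = 2330.33 J
In BTU: 2330.33 / 1055.06 = 2.20872 BTU

2.209 BTU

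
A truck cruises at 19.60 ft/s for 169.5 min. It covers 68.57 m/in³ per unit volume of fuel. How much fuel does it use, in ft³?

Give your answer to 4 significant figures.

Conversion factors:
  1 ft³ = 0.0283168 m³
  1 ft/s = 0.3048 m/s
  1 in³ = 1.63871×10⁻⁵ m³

19.60 ft/s → 5.97408 m/s
169.5 min → 10170 s
d = v × t = 5.97408 × 10170 = 60756.4 m
68.57 m/in³ → 4.18439×10⁶ m/m³
V = d / (distance per unit fuel) = 60756.4 / 4.18439×10⁶ = 0.0145198 m³
In ft³: 0.0145198 / 0.0283168 = 0.512763 ft³

0.5128 ft³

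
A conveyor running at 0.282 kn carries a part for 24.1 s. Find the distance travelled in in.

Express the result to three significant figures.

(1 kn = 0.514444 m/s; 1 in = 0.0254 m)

138 in

0.282 kn × 0.514444 = 0.145073 m/s
d = v × t = 0.145073 m/s × 24.1 s = 3.49626 m
3.49626 m ÷ (0.0254 m/in) = 137.648 in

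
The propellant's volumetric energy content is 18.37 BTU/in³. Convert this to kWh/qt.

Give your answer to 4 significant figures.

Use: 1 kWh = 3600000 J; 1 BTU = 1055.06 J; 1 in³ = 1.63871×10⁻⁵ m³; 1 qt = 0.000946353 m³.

0.3109 kWh/qt

18.37 BTU/in³ × 1055.06 J/BTU ÷ 1.63871×10⁻⁵ m³/in³ = 1.18273×10⁹ J/m³
1.18273×10⁹ J/m³ ÷ 3600000 J/kWh × 0.000946353 m³/qt = 0.310911 kWh/qt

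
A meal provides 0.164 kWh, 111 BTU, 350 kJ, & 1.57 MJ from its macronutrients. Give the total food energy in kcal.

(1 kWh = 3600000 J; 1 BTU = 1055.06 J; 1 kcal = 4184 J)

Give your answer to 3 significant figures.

0.164 kWh × 3600000 → 590400 J
111 BTU × 1055.06 → 117112 J
350 kJ × 1000 → 350000 J
1.57 MJ × 1000000 → 1.57×10⁶ J
Combined: 590400 + 117112 + 350000 + 1.57×10⁶ = 2.62751×10⁶ J
In kcal: 2.62751×10⁶ / 4184 = 627.99 kcal

628 kcal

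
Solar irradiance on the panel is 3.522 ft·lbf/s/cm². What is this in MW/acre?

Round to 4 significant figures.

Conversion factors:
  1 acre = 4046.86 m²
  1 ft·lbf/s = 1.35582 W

3.522 ft·lbf/s/cm² × 1.35582 W/ft·lbf/s ÷ 0.0001 m²/cm² = 47752 W/m²
47752 W/m² ÷ 1000000 W/MW × 4046.86 m²/acre = 193.246 MW/acre

193.2 MW/acre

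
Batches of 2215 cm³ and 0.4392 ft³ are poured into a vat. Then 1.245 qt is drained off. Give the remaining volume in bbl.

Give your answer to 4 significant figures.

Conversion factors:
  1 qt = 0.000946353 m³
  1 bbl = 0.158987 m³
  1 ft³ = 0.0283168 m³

0.08475 bbl

2215 cm³ × 10⁻⁶ = 0.002215 m³
0.4392 ft³ × 0.0283168 = 0.0124367 m³
1.245 qt × 0.000946353 = 0.00117821 m³
Net: 0.002215 + 0.0124367 − 0.00117821 = 0.0134735 m³
In bbl: 0.0134735 / 0.158987 = 0.0847459 bbl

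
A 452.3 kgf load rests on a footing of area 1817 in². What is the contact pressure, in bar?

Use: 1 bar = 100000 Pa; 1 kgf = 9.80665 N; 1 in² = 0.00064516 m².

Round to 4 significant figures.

452.3 kgf × 9.80665 = 4435.55 N
1817 in² × 0.00064516 = 1.17226 m²
P = F / A = 4435.55 N / 1.17226 m² = 3783.76 Pa
3783.76 Pa ÷ (100000 Pa/bar) = 0.0378376 bar

0.03784 bar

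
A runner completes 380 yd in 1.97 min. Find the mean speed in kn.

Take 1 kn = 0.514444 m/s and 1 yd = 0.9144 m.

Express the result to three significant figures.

380 yd × 0.9144 = 347.472 m
1.97 min × 60 = 118.2 s
v = d / t = 347.472 m / 118.2 s = 2.9397 m/s
2.9397 m/s ÷ (0.514444 m/s/kn) = 5.71432 kn

5.71 kn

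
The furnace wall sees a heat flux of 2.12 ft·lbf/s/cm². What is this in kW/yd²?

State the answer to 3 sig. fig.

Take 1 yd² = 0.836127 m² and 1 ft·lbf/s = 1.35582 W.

2.12 ft·lbf/s/cm² × 1.35582 W/ft·lbf/s ÷ 0.0001 m²/cm² = 28743.4 W/m²
28743.4 W/m² ÷ 1000 W/kW × 0.836127 m²/yd² = 24.0331 kW/yd²

24.0 kW/yd²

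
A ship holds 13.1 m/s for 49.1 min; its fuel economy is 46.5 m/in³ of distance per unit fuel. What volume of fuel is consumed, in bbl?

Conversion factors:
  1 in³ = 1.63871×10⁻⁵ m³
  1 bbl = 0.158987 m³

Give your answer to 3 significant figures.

0.0855 bbl

49.1 min → 2946 s
d = v × t = 13.1 × 2946 = 38592.6 m
46.5 m/in³ → 2.8376×10⁶ m/m³
V = d / (distance per unit fuel) = 38592.6 / 2.8376×10⁶ = 0.0136004 m³
In bbl: 0.0136004 / 0.158987 = 0.0855441 bbl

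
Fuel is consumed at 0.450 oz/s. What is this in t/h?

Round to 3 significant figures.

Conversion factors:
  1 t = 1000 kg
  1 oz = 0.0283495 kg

0.450 oz/s × 0.0283495 kg/oz = 0.0127573 kg/s
0.0127573 kg/s ÷ 1000 kg/t × 3600 s/h = 0.0459263 t/h

0.0459 t/h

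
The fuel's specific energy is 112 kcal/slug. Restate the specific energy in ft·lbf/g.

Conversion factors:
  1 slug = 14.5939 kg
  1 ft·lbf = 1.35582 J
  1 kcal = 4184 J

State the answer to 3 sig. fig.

112 kcal/slug × 4184 J/kcal ÷ 14.5939 kg/slug = 32109.9 J/kg
32109.9 J/kg ÷ 1.35582 J/ft·lbf × 0.001 kg/g = 23.683 ft·lbf/g

23.7 ft·lbf/g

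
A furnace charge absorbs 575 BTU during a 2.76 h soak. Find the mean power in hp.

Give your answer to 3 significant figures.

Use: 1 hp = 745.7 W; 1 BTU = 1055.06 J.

0.0819 hp

575 BTU × 1055.06 = 606660 J
2.76 h × 3600 = 9936 s
P = E / t = 606660 J / 9936 s = 61.0568 W
61.0568 W ÷ (745.7 W/hp) = 0.0818785 hp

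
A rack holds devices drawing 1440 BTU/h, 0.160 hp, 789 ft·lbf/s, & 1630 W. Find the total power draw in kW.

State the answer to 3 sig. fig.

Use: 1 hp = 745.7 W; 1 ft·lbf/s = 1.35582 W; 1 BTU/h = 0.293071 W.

1440 BTU/h × 0.293071 → 422.022 W
0.160 hp × 745.7 → 119.312 W
789 ft·lbf/s × 1.35582 → 1069.74 W
1630 W (already W)
Sum: 422.022 + 119.312 + 1069.74 + 1630 = 3241.07 W
In kW: 3241.07 / 1000 = 3.24107 kW

3.24 kW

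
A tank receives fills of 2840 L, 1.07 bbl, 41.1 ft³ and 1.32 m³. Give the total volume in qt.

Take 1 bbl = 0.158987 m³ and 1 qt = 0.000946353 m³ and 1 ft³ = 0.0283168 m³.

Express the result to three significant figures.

2840 L × 0.001 → 2.84 m³
1.07 bbl × 0.158987 → 0.170116 m³
41.1 ft³ × 0.0283168 → 1.16382 m³
1.32 m³ (already m³)
Combined: 2.84 + 0.170116 + 1.16382 + 1.32 = 5.49394 m³
In qt: 5.49394 / 0.000946353 = 5805.38 qt

5810 qt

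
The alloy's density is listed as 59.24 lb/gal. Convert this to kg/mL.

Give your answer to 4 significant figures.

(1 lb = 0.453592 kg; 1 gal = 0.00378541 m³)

0.007099 kg/mL

59.24 lb/gal × 0.453592 kg/lb ÷ 0.00378541 m³/gal = 7098.52 kg/m³
7098.52 kg/m³ × 10⁻⁶ m³/mL = 0.00709852 kg/mL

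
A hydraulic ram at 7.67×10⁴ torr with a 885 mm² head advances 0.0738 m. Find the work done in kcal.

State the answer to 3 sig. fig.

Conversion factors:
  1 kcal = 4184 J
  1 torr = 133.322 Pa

0.160 kcal

7.67×10⁴ torr → 1.02258×10⁷ Pa
885 mm² → 8.85×10⁻⁴ m²
F = P × A = 1.02258×10⁷ × 8.85×10⁻⁴ = 9049.83 N
W = F × d = 9049.83 × 0.0738 = 667.877 J
In kcal: 667.877 / 4184 = 0.159626 kcal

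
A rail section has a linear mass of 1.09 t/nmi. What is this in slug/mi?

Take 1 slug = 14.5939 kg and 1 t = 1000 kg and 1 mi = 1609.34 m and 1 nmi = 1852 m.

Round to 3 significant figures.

1.09 t/nmi × 1000 kg/t ÷ 1852 m/nmi = 0.588553 kg/m
0.588553 kg/m ÷ 14.5939 kg/slug × 1609.34 m/mi = 64.9026 slug/mi

64.9 slug/mi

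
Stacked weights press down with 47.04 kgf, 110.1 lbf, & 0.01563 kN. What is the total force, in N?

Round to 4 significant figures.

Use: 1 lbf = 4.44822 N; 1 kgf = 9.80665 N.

966.7 N

47.04 kgf × 9.80665 = 461.305 N
110.1 lbf × 4.44822 = 489.749 N
0.01563 kN × 1000 = 15.63 N
Combined: 461.305 + 489.749 + 15.63 = 966.684 N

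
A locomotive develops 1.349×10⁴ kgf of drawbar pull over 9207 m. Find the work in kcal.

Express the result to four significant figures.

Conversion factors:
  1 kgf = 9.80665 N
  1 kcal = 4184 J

2.911×10⁵ kcal

1.349×10⁴ kgf × 9.80665 → 132292 N
W = F × d = 132292 N × 9207 m = 1.21801×10⁹ J
1.21801×10⁹ J ÷ (4184 J/kcal) = 291111 kcal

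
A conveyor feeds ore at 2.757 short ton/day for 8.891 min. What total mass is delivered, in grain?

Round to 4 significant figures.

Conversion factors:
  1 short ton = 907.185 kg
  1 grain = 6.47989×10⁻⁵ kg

2.757 short ton/day → 0.028948 kg/s
8.891 min → 533.46 s
m = ṁ × t = 0.028948 × 533.46 = 15.4426 kg
In grain: 15.4426 / 6.47989×10⁻⁵ = 238316 grain

2.383×10⁵ grain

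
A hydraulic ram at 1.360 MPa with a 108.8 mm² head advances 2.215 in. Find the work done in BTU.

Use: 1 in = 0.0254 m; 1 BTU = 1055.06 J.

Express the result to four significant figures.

1.360 MPa → 1.36×10⁶ Pa
108.8 mm² → 1.088×10⁻⁴ m²
F = P × A = 1.36×10⁶ × 1.088×10⁻⁴ = 147.968 N
2.215 in → 0.056261 m
W = F × d = 147.968 × 0.056261 = 8.32483 J
In BTU: 8.32483 / 1055.06 = 0.00789039 BTU

0.007890 BTU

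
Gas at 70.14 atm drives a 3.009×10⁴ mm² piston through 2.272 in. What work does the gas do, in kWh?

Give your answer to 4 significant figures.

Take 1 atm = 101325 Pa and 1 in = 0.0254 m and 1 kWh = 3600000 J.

70.14 atm → 7.10694×10⁶ Pa
3.009×10⁴ mm² → 0.03009 m²
F = P × A = 7.10694×10⁶ × 0.03009 = 213848 N
2.272 in → 0.0577088 m
W = F × d = 213848 × 0.0577088 = 12340.9 J
In kWh: 12340.9 / 3600000 = 0.00342803 kWh

0.003428 kWh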